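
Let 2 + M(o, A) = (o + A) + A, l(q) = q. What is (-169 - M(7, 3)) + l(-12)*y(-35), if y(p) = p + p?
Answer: 660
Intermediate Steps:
y(p) = 2*p
M(o, A) = -2 + o + 2*A (M(o, A) = -2 + ((o + A) + A) = -2 + ((A + o) + A) = -2 + (o + 2*A) = -2 + o + 2*A)
(-169 - M(7, 3)) + l(-12)*y(-35) = (-169 - (-2 + 7 + 2*3)) - 24*(-35) = (-169 - (-2 + 7 + 6)) - 12*(-70) = (-169 - 1*11) + 840 = (-169 - 11) + 840 = -180 + 840 = 660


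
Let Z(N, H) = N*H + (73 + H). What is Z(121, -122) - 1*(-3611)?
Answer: -11200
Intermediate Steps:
Z(N, H) = 73 + H + H*N (Z(N, H) = H*N + (73 + H) = 73 + H + H*N)
Z(121, -122) - 1*(-3611) = (73 - 122 - 122*121) - 1*(-3611) = (73 - 122 - 14762) + 3611 = -14811 + 3611 = -11200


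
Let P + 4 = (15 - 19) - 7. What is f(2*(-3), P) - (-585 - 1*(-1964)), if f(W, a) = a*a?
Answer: -1154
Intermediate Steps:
P = -15 (P = -4 + ((15 - 19) - 7) = -4 + (-4 - 7) = -4 - 11 = -15)
f(W, a) = a²
f(2*(-3), P) - (-585 - 1*(-1964)) = (-15)² - (-585 - 1*(-1964)) = 225 - (-585 + 1964) = 225 - 1*1379 = 225 - 1379 = -1154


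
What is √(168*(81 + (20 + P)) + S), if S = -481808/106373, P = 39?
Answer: 4*√16630163029481/106373 ≈ 153.35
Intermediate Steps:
S = -481808/106373 (S = -481808*1/106373 = -481808/106373 ≈ -4.5294)
√(168*(81 + (20 + P)) + S) = √(168*(81 + (20 + 39)) - 481808/106373) = √(168*(81 + 59) - 481808/106373) = √(168*140 - 481808/106373) = √(23520 - 481808/106373) = √(2501411152/106373) = 4*√16630163029481/106373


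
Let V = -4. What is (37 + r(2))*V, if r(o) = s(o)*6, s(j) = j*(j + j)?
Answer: -340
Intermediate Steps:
s(j) = 2*j² (s(j) = j*(2*j) = 2*j²)
r(o) = 12*o² (r(o) = (2*o²)*6 = 12*o²)
(37 + r(2))*V = (37 + 12*2²)*(-4) = (37 + 12*4)*(-4) = (37 + 48)*(-4) = 85*(-4) = -340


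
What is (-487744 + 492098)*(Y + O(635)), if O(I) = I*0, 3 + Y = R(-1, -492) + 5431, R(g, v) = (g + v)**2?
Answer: 1081868858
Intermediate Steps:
Y = 248477 (Y = -3 + ((-1 - 492)**2 + 5431) = -3 + ((-493)**2 + 5431) = -3 + (243049 + 5431) = -3 + 248480 = 248477)
O(I) = 0
(-487744 + 492098)*(Y + O(635)) = (-487744 + 492098)*(248477 + 0) = 4354*248477 = 1081868858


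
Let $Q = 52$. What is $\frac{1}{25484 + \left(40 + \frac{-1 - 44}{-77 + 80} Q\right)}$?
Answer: $\frac{1}{24744} \approx 4.0414 \cdot 10^{-5}$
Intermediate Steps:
$\frac{1}{25484 + \left(40 + \frac{-1 - 44}{-77 + 80} Q\right)} = \frac{1}{25484 + \left(40 + \frac{-1 - 44}{-77 + 80} \cdot 52\right)} = \frac{1}{25484 + \left(40 + - \frac{45}{3} \cdot 52\right)} = \frac{1}{25484 + \left(40 + \left(-45\right) \frac{1}{3} \cdot 52\right)} = \frac{1}{25484 + \left(40 - 780\right)} = \frac{1}{25484 - 740} = \frac{1}{24744}$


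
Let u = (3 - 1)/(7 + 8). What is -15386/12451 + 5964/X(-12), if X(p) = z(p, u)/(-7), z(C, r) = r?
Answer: -3898547996/12451 ≈ -3.1311e+5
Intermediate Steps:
u = 2/15 ≈ 0.13333
X(p) = -2/105 (X(p) = (2/15)/(-7) = (2/15)*(-⅐) = -2/105)
-15386/12451 + 5964/X(-12) = -15386/12451 + 5964/(-2/105) = -15386*1/12451 + 5964*(-105/2) = -15386/12451 - 313110 = -3898547996/12451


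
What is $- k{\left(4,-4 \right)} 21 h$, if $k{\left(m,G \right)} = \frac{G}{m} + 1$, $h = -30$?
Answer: $0$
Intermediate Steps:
$k{\left(m,G \right)} = 1 + \frac{G}{m}$ ($k{\left(m,G \right)} = \frac{G}{m} + 1 = 1 + \frac{G}{m}$)
$- k{\left(4,-4 \right)} 21 h = - \frac{-4 + 4}{4} \cdot 21 \left(-30\right) = - \frac{1}{4} \cdot 0 \cdot 21 \left(-30\right) = - 0 \cdot 21 \left(-30\right) = - 0 \left(-30\right) = \left(-1\right) 0 = 0$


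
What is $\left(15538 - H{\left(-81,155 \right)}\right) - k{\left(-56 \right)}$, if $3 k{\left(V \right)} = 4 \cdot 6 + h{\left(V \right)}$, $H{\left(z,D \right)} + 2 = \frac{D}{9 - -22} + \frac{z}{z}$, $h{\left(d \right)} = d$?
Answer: $\frac{46634}{3} \approx 15545.0$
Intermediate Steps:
$H{\left(z,D \right)} = -1 + \frac{D}{31}$ ($H{\left(z,D \right)} = -2 + \left(\frac{D}{9 - -22} + \frac{z}{z}\right) = -2 + \left(\frac{D}{9 + 22} + 1\right) = -2 + \left(\frac{D}{31} + 1\right) = -2 + \left(1 + \frac{D}{31}\right) = -1 + \frac{D}{31}$)
$k{\left(V \right)} = 8 + \frac{V}{3}$ ($k{\left(V \right)} = \frac{4 \cdot 6 + V}{3} = \frac{24 + V}{3} = 8 + \frac{V}{3}$)
$\left(15538 - H{\left(-81,155 \right)}\right) - k{\left(-56 \right)} = \left(15538 - \left(-1 + \frac{1}{31} \cdot 155\right)\right) - \left(8 + \frac{1}{3} \left(-56\right)\right) = \left(15538 - \left(-1 + 5\right)\right) - \left(8 - \frac{56}{3}\right) = \left(15538 - 4\right) - - \frac{32}{3} = \left(15538 - 4\right) + \frac{32}{3} = 15534 + \frac{32}{3} = \frac{46634}{3}$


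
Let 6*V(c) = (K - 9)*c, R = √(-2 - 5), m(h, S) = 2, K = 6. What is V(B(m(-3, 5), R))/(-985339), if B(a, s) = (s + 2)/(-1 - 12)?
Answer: -1/12809407 - I*√7/25618814 ≈ -7.8068e-8 - 1.0327e-7*I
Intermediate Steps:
R = I*√7 (R = √(-7) = I*√7 ≈ 2.6458*I)
B(a, s) = -2/13 - s/13 (B(a, s) = (2 + s)/(-13) = (2 + s)*(-1/13) = -2/13 - s/13)
V(c) = -c/2 (V(c) = ((6 - 9)*c)/6 = (-3*c)/6 = -c/2)
V(B(m(-3, 5), R))/(-985339) = -(-2/13 - I*√7/13)/2/(-985339) = -(-2/13 - I*√7/13)/2*(-1/985339) = (1/13 + I*√7/26)*(-1/985339) = -1/12809407 - I*√7/25618814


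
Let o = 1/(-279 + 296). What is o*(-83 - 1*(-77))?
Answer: -6/17 ≈ -0.35294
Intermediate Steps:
o = 1/17 ≈ 0.058824
o*(-83 - 1*(-77)) = (-83 - 1*(-77))/17 = (-83 + 77)/17 = (1/17)*(-6) = -6/17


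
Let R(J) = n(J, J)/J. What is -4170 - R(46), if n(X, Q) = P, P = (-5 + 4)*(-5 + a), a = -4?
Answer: -191829/46 ≈ -4170.2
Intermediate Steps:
P = 9 (P = (-5 + 4)*(-5 - 4) = -1*(-9) = 9)
n(X, Q) = 9
R(J) = 9/J
-4170 - R(46) = -4170 - 9/46 = -191829/46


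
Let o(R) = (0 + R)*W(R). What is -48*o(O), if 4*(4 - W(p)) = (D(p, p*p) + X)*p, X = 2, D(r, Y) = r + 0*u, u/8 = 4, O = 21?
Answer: 117684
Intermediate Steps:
u = 32 (u = 8*4 = 32)
D(r, Y) = r (D(r, Y) = r + 0*32 = r + 0 = r)
W(p) = 4 - p*(2 + p)/4 (W(p) = 4 - (p + 2)*p/4 = 4 - (2 + p)*p/4 = 4 - p*(2 + p)/4)
o(R) = R*(4 - R/2 - R²/4) (o(R) = (0 + R)*(4 - R/2 - R²/4) = R*(4 - R/2 - R²/4))
-48*o(O) = -12*21*(16 - 1*21² - 2*21) = -12*21*(16 - 1*441 - 42) = -12*21*(16 - 441 - 42) = -12*21*(-467) = -48*(-9807/4) = 117684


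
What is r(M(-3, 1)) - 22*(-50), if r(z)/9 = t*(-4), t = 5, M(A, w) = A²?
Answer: 920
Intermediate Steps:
r(z) = -180 (r(z) = 9*(5*(-4)) = 9*(-20) = -180)
r(M(-3, 1)) - 22*(-50) = -180 - 22*(-50) = -180 + 1100 = 920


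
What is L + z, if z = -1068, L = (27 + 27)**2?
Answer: 1848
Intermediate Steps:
L = 2916 (L = 54**2 = 2916)
L + z = 2916 - 1068 = 1848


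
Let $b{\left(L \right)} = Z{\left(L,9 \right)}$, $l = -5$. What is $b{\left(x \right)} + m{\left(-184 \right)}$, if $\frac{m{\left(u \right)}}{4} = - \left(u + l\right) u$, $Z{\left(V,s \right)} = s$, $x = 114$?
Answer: $-139095$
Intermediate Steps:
$b{\left(L \right)} = 9$
$m{\left(u \right)} = - 4 u \left(-5 + u\right)$ ($m{\left(u \right)} = 4 \left(- \left(u - 5\right) u\right) = 4 \left(- \left(-5 + u\right) u\right) = 4 \left(- u \left(-5 + u\right)\right) = - 4 u \left(-5 + u\right)$)
$b{\left(x \right)} + m{\left(-184 \right)} = 9 + 4 \left(-184\right) \left(5 - -184\right) = 9 + 4 \left(-184\right) \left(5 + 184\right) = 9 + 4 \left(-184\right) 189 = 9 - 139104 = -139095$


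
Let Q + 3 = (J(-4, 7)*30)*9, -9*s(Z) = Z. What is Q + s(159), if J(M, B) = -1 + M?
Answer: -4112/3 ≈ -1370.7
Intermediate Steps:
s(Z) = -Z/9
Q = -1353 (Q = -3 + ((-1 - 4)*30)*9 = -3 - 5*30*9 = -3 - 150*9 = -3 - 1350 = -1353)
Q + s(159) = -1353 - 1/9*159 = -1353 - 53/3 = -4112/3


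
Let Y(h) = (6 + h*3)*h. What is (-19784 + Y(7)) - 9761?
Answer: -29356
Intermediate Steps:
Y(h) = h*(6 + 3*h) (Y(h) = (6 + 3*h)*h = h*(6 + 3*h))
(-19784 + Y(7)) - 9761 = (-19784 + 3*7*(2 + 7)) - 9761 = (-19784 + 3*7*9) - 9761 = (-19784 + 189) - 9761 = -19595 - 9761 = -29356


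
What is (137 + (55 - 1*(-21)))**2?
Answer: 45369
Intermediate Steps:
(137 + (55 - 1*(-21)))**2 = (137 + (55 + 21))**2 = (137 + 76)**2 = 213**2 = 45369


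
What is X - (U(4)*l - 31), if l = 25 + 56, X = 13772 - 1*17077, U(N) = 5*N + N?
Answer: -5218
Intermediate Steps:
U(N) = 6*N
X = -3305 (X = 13772 - 17077 = -3305)
l = 81
X - (U(4)*l - 31) = -3305 - ((6*4)*81 - 31) = -3305 - (24*81 - 31) = -3305 - (1944 - 31) = -3305 - 1*1913 = -3305 - 1913 = -5218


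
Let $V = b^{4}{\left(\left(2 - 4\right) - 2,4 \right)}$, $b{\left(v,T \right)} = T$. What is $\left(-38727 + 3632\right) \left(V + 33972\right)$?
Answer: $-1201231660$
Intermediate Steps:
$V = 256$ ($V = 4^{4} = 256$)
$\left(-38727 + 3632\right) \left(V + 33972\right) = \left(-38727 + 3632\right) \left(256 + 33972\right) = \left(-35095\right) 34228 = -1201231660$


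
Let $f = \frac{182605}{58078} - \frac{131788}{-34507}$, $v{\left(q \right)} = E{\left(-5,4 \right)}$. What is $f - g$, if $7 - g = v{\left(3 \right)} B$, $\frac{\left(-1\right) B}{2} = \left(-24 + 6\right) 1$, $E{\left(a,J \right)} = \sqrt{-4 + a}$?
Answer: $- \frac{73548623}{2004097546} + 108 i \approx -0.036699 + 108.0 i$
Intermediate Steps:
$v{\left(q \right)} = 3 i$ ($v{\left(q \right)} = \sqrt{-4 - 5} = \sqrt{-9} = 3 i$)
$B = 36$ ($B = - 2 \left(-24 + 6\right) 1 = - 2 \left(\left(-18\right) 1\right) = \left(-2\right) \left(-18\right) = 36$)
$f = \frac{13955134199}{2004097546}$ ($f = 182605 \cdot \frac{1}{58078} - - \frac{131788}{34507} = \frac{182605}{58078} + \frac{131788}{34507} = \frac{13955134199}{2004097546} \approx 6.9633$)
$g = 7 - 108 i$ ($g = 7 - 3 i 36 = 7 - 108 i \approx 7.0 - 108.0 i$)
$f - g = \frac{13955134199}{2004097546} - \left(7 - 108 i\right) = - \frac{73548623}{2004097546} + 108 i$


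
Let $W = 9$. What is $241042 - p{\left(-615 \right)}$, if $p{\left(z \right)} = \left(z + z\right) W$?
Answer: $252112$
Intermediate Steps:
$p{\left(z \right)} = 18 z$ ($p{\left(z \right)} = \left(z + z\right) 9 = 2 z 9 = 18 z$)
$241042 - p{\left(-615 \right)} = 241042 - 18 \left(-615\right) = 241042 - -11070 = 241042 + 11070 = 252112$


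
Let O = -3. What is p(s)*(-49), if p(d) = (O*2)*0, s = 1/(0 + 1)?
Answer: 0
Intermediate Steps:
s = 1 (s = 1/1 = 1)
p(d) = 0 (p(d) = -3*2*0 = -6*0 = 0)
p(s)*(-49) = 0*(-49) = 0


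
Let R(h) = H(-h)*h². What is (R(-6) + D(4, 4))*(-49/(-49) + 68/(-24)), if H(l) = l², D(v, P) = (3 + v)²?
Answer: -14795/6 ≈ -2465.8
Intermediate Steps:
R(h) = h⁴ (R(h) = (-h)²*h² = h²*h² = h⁴)
(R(-6) + D(4, 4))*(-49/(-49) + 68/(-24)) = ((-6)⁴ + (3 + 4)²)*(-49/(-49) + 68/(-24)) = (1296 + 7²)*(-49*(-1/49) + 68*(-1/24)) = (1296 + 49)*(1 - 17/6) = 1345*(-11/6) = -14795/6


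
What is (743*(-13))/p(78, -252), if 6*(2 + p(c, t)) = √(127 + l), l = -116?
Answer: 695448/133 + 57954*√11/133 ≈ 6674.1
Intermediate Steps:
p(c, t) = -2 + √11/6 (p(c, t) = -2 + √(127 - 116)/6 = -2 + √11/6)
(743*(-13))/p(78, -252) = (743*(-13))/(-2 + √11/6) = -9659/(-2 + √11/6)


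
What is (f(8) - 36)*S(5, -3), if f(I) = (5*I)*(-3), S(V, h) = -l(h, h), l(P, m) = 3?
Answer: 468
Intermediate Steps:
S(V, h) = -3 (S(V, h) = -1*3 = -3)
f(I) = -15*I
(f(8) - 36)*S(5, -3) = (-15*8 - 36)*(-3) = (-120 - 36)*(-3) = -156*(-3) = 468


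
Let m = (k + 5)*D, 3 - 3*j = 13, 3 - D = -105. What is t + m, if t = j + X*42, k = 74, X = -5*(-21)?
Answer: 38816/3 ≈ 12939.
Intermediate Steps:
D = 108 (D = 3 - 1*(-105) = 3 + 105 = 108)
X = 105
j = -10/3 (j = 1 - ⅓*13 = 1 - 13/3 = -10/3 ≈ -3.3333)
t = 13220/3 (t = -10/3 + 105*42 = -10/3 + 4410 = 13220/3 ≈ 4406.7)
m = 8532 (m = (74 + 5)*108 = 79*108 = 8532)
t + m = 13220/3 + 8532 = 38816/3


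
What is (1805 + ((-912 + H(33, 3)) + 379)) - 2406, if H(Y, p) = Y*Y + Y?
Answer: -12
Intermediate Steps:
H(Y, p) = Y + Y² (H(Y, p) = Y² + Y = Y + Y²)
(1805 + ((-912 + H(33, 3)) + 379)) - 2406 = (1805 + ((-912 + 33*(1 + 33)) + 379)) - 2406 = (1805 + ((-912 + 33*34) + 379)) - 2406 = (1805 + ((-912 + 1122) + 379)) - 2406 = (1805 + (210 + 379)) - 2406 = (1805 + 589) - 2406 = 2394 - 2406 = -12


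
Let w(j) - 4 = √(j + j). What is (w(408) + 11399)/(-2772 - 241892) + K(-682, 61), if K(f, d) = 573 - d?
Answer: 17893795/34952 - √51/61166 ≈ 511.95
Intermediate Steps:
w(j) = 4 + √2*√j (w(j) = 4 + √(j + j) = 4 + √(2*j) = 4 + √2*√j)
(w(408) + 11399)/(-2772 - 241892) + K(-682, 61) = ((4 + √2*√408) + 11399)/(-2772 - 241892) + (573 - 1*61) = ((4 + √2*(2*√102)) + 11399)/(-244664) + (573 - 61) = ((4 + 4*√51) + 11399)*(-1/244664) + 512 = (11403 + 4*√51)*(-1/244664) + 512 = (-1629/34952 - √51/61166) + 512 = 17893795/34952 - √51/61166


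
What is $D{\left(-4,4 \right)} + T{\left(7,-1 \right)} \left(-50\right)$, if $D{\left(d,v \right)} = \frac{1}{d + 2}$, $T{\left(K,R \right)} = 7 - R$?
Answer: $- \frac{801}{2} \approx -400.5$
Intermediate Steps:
$D{\left(d,v \right)} = \frac{1}{2 + d}$
$D{\left(-4,4 \right)} + T{\left(7,-1 \right)} \left(-50\right) = \frac{1}{2 - 4} + \left(7 - -1\right) \left(-50\right) = \frac{1}{-2} + \left(7 + 1\right) \left(-50\right) = - \frac{1}{2} + 8 \left(-50\right) = - \frac{1}{2} - 400 = - \frac{801}{2}$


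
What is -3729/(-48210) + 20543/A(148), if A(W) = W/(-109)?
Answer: -17991775563/1189180 ≈ -15130.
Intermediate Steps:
A(W) = -W/109 (A(W) = W*(-1/109) = -W/109)
-3729/(-48210) + 20543/A(148) = -3729/(-48210) + 20543/((-1/109*148)) = -3729*(-1/48210) + 20543/(-148/109) = 1243/16070 + 20543*(-109/148) = 1243/16070 - 2239187/148 = -17991775563/1189180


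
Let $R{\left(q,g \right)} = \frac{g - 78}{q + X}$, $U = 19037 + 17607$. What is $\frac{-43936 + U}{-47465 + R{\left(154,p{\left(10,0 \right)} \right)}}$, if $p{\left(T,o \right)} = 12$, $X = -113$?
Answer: $\frac{298972}{1946131} \approx 0.15362$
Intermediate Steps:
$U = 36644$
$R{\left(q,g \right)} = \frac{-78 + g}{-113 + q}$ ($R{\left(q,g \right)} = \frac{g - 78}{q - 113} = \frac{-78 + g}{-113 + q}$)
$\frac{-43936 + U}{-47465 + R{\left(154,p{\left(10,0 \right)} \right)}} = \frac{-43936 + 36644}{-47465 + \frac{-78 + 12}{-113 + 154}} = - \frac{7292}{-47465 + \frac{1}{41} \left(-66\right)} = - \frac{7292}{-47465 - \frac{66}{41}} = - \frac{7292}{- \frac{1946131}{41}} = \left(-7292\right) \left(- \frac{41}{1946131}\right) = \frac{298972}{1946131}$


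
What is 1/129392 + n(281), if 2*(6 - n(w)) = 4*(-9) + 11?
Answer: 2393753/129392 ≈ 18.500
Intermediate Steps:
n(w) = 37/2 (n(w) = 6 - (4*(-9) + 11)/2 = 6 - (-36 + 11)/2 = 6 - ½*(-25) = 6 + 25/2 = 37/2)
1/129392 + n(281) = 1/129392 + 37/2 = 2393753/129392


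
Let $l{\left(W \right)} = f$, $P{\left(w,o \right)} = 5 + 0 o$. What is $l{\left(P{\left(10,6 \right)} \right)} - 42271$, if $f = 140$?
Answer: $-42131$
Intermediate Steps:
$P{\left(w,o \right)} = 5$ ($P{\left(w,o \right)} = 5 + 0 = 5$)
$l{\left(W \right)} = 140$
$l{\left(P{\left(10,6 \right)} \right)} - 42271 = 140 - 42271 = -42131$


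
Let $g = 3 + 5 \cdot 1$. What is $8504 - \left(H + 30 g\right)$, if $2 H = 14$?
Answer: $8257$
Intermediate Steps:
$H = 7$ ($H = \frac{1}{2} \cdot 14 = 7$)
$g = 8$ ($g = 3 + 5 = 8$)
$8504 - \left(H + 30 g\right) = 8504 - \left(7 + 30 \cdot 8\right) = 8504 - \left(7 + 240\right) = 8504 - 247 = 8257$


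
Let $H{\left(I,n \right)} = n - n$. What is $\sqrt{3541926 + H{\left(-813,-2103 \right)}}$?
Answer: $\sqrt{3541926} \approx 1882.0$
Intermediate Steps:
$H{\left(I,n \right)} = 0$
$\sqrt{3541926 + H{\left(-813,-2103 \right)}} = \sqrt{3541926 + 0} = \sqrt{3541926}$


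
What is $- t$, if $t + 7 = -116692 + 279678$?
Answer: $-162979$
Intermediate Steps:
$t = 162979$ ($t = -7 + \left(-116692 + 279678\right) = -7 + 162986 = 162979$)
$- t = \left(-1\right) 162979 = -162979$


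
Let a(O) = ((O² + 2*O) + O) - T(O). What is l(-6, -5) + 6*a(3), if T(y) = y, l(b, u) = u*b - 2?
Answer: 118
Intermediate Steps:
l(b, u) = -2 + b*u (l(b, u) = b*u - 2 = -2 + b*u)
a(O) = O² + 2*O (a(O) = ((O² + 2*O) + O) - O = (O² + 3*O) - O = O² + 2*O)
l(-6, -5) + 6*a(3) = (-2 - 6*(-5)) + 6*(3*(2 + 3)) = (-2 + 30) + 6*(3*5) = 28 + 6*15 = 28 + 90 = 118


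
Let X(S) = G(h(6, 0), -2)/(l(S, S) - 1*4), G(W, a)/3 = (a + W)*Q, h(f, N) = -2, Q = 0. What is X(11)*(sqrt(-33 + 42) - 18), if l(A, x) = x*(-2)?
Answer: 0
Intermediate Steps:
G(W, a) = 0 (G(W, a) = 3*((a + W)*0) = 3*((W + a)*0) = 3*0 = 0)
l(A, x) = -2*x
X(S) = 0 (X(S) = 0/(-2*S - 1*4) = 0/(-2*S - 4) = 0/(-4 - 2*S) = 0)
X(11)*(sqrt(-33 + 42) - 18) = 0*(sqrt(-33 + 42) - 18) = 0*(sqrt(9) - 18) = 0*(3 - 18) = 0*(-15) = 0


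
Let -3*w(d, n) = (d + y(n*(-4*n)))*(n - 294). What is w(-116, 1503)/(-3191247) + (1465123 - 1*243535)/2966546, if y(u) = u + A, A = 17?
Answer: -599942444292383/525943390159 ≈ -1140.7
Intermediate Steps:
y(u) = 17 + u (y(u) = u + 17 = 17 + u)
w(d, n) = -(-294 + n)*(17 + d - 4*n²)/3 (w(d, n) = -(d + (17 + n*(-4*n)))*(n - 294)/3 = -(d + (17 - 4*n²))*(-294 + n)/3 = -(17 + d - 4*n²)*(-294 + n)/3 = -(-294 + n)*(17 + d - 4*n²)/3)
w(-116, 1503)/(-3191247) + (1465123 - 1*243535)/2966546 = (1666 - 392*1503² + 98*(-116) - ⅓*(-116)*1503 + (⅓)*1503*(-17 + 4*1503²))/(-3191247) + (1465123 - 1*243535)/2966546 = (1666 - 392*2259009 - 11368 + 58116 + (⅓)*1503*(-17 + 4*2259009))*(-1/3191247) + (1465123 - 243535)*(1/2966546) = (1666 - 885531528 - 11368 + 58116 + (⅓)*1503*(-17 + 9036036))*(-1/3191247) + 1221588*(1/2966546) = (1666 - 885531528 - 11368 + 58116 + (⅓)*1503*9036019)*(-1/3191247) + 610794/1483273 = (1666 - 885531528 - 11368 + 58116 + 4527045519)*(-1/3191247) + 610794/1483273 = 3641562405*(-1/3191247) + 610794/1483273 = -404618045/354583 + 610794/1483273 = -599942444292383/525943390159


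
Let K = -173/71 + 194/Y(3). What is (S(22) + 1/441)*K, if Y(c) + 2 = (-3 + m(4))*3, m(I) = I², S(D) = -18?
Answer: -58519501/1158507 ≈ -50.513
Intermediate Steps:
Y(c) = 37 (Y(c) = -2 + (-3 + 4²)*3 = -2 + (-3 + 16)*3 = -2 + 13*3 = -2 + 39 = 37)
K = 7373/2627 (K = -173/71 + 194/37 = 7373/2627 ≈ 2.8066)
(S(22) + 1/441)*K = (-18 + 1/441)*(7373/2627) = -7937/441*7373/2627 = -58519501/1158507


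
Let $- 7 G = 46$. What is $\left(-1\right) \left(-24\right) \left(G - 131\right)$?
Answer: $- \frac{23112}{7} \approx -3301.7$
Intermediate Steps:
$G = - \frac{46}{7}$ ($G = \left(- \frac{1}{7}\right) 46 = - \frac{46}{7} \approx -6.5714$)
$\left(-1\right) \left(-24\right) \left(G - 131\right) = \left(-1\right) \left(-24\right) \left(- \frac{46}{7} - 131\right) = 24 \left(- \frac{963}{7}\right) = - \frac{23112}{7}$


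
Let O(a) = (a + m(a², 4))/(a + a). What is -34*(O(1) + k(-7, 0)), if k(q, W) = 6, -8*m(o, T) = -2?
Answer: -901/4 ≈ -225.25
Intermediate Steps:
m(o, T) = ¼ (m(o, T) = -⅛*(-2) = ¼)
O(a) = (¼ + a)/(2*a) (O(a) = (a + ¼)/(a + a) = (¼ + a)/((2*a)) = (¼ + a)*(1/(2*a)) = (¼ + a)/(2*a))
-34*(O(1) + k(-7, 0)) = -34*((⅛)*(1 + 4*1)/1 + 6) = -34*((⅛)*1*(1 + 4) + 6) = -34*((⅛)*1*5 + 6) = -34*(5/8 + 6) = -34*53/8 = -901/4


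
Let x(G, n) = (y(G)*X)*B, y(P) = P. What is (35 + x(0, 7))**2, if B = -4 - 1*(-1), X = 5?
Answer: 1225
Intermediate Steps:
B = -3 (B = -4 + 1 = -3)
x(G, n) = -15*G (x(G, n) = (G*5)*(-3) = (5*G)*(-3) = -15*G)
(35 + x(0, 7))**2 = (35 - 15*0)**2 = (35 + 0)**2 = 35**2 = 1225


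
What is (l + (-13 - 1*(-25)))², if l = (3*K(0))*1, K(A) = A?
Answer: 144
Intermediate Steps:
l = 0 (l = (3*0)*1 = 0*1 = 0)
(l + (-13 - 1*(-25)))² = (0 + (-13 - 1*(-25)))² = (0 + (-13 + 25))² = (0 + 12)² = 12² = 144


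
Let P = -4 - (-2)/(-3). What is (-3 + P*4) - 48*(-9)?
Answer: 1231/3 ≈ 410.33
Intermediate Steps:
P = -14/3 (P = -4 - (-2)*(-1)/3 = -4 - 1*2/3 = -4 - 2/3 = -14/3 ≈ -4.6667)
(-3 + P*4) - 48*(-9) = (-3 - 14/3*4) - 48*(-9) = (-3 - 56/3) + 432 = -65/3 + 432 = 1231/3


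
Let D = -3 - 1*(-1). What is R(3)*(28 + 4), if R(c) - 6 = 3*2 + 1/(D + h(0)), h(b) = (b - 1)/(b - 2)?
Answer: 1088/3 ≈ 362.67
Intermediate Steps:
D = -2 (D = -3 + 1 = -2)
h(b) = (-1 + b)/(-2 + b)
R(c) = 34/3 (R(c) = 6 + (3*2 + 1/(-2 + (-1 + 0)/(-2 + 0))) = 6 + (6 + 1/(-2 - 1/(-2))) = 6 + (6 + 1/(-2 - ½*(-1))) = 6 + (6 + 1/(-2 + ½)) = 6 + (6 + 1/(-3/2)) = 6 + (6 - ⅔) = 6 + 16/3 = 34/3)
R(3)*(28 + 4) = 34*(28 + 4)/3 = (34/3)*32 = 1088/3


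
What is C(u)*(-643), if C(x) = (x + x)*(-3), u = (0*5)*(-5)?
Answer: 0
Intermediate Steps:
u = 0 (u = 0*(-5) = 0)
C(x) = -6*x (C(x) = (2*x)*(-3) = -6*x)
C(u)*(-643) = -6*0*(-643) = 0*(-643) = 0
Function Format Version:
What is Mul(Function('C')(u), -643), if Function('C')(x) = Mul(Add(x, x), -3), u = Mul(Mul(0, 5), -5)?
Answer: 0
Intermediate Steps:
u = 0 (u = Mul(0, -5) = 0)
Function('C')(x) = Mul(-6, x) (Function('C')(x) = Mul(Mul(2, x), -3) = Mul(-6, x))
Mul(Function('C')(u), -643) = Mul(Mul(-6, 0), -643) = Mul(0, -643) = 0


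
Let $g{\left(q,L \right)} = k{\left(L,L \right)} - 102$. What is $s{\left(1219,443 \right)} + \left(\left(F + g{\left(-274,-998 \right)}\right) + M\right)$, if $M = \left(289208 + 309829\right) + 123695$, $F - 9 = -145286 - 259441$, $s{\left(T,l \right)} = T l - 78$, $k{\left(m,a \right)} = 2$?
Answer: $857853$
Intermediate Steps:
$s{\left(T,l \right)} = -78 + T l$
$g{\left(q,L \right)} = -100$ ($g{\left(q,L \right)} = 2 - 102 = -100$)
$F = -404718$ ($F = 9 - 404727 = -404718$)
$M = 722732$ ($M = 599037 + 123695 = 722732$)
$s{\left(1219,443 \right)} + \left(\left(F + g{\left(-274,-998 \right)}\right) + M\right) = \left(-78 + 1219 \cdot 443\right) + \left(\left(-404718 - 100\right) + 722732\right) = \left(-78 + 540017\right) + \left(-404818 + 722732\right) = 539939 + 317914 = 857853$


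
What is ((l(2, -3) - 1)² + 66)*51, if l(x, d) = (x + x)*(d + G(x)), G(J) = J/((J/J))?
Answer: 4641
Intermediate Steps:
G(J) = J (G(J) = J/1 = J*1 = J)
l(x, d) = 2*x*(d + x) (l(x, d) = (x + x)*(d + x) = (2*x)*(d + x) = 2*x*(d + x))
((l(2, -3) - 1)² + 66)*51 = ((2*2*(-3 + 2) - 1)² + 66)*51 = ((2*2*(-1) - 1)² + 66)*51 = ((-4 - 1)² + 66)*51 = ((-5)² + 66)*51 = (25 + 66)*51 = 91*51 = 4641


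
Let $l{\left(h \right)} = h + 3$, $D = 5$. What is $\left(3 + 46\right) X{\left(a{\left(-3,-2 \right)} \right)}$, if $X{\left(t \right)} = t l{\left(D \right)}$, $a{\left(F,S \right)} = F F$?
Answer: $3528$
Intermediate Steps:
$a{\left(F,S \right)} = F^{2}$
$l{\left(h \right)} = 3 + h$
$X{\left(t \right)} = 8 t$ ($X{\left(t \right)} = t \left(3 + 5\right) = t 8 = 8 t$)
$\left(3 + 46\right) X{\left(a{\left(-3,-2 \right)} \right)} = \left(3 + 46\right) 8 \left(-3\right)^{2} = 49 \cdot 8 \cdot 9 = 49 \cdot 72 = 3528$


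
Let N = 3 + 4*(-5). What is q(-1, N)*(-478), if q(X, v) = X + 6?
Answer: -2390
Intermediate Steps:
N = -17 (N = 3 - 20 = -17)
q(X, v) = 6 + X
q(-1, N)*(-478) = (6 - 1)*(-478) = 5*(-478) = -2390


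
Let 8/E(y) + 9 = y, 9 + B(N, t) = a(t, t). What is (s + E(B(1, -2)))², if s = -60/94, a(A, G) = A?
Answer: 59536/55225 ≈ 1.0781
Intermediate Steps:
B(N, t) = -9 + t
s = -30/47 (s = -60*1/94 = -30/47 ≈ -0.63830)
E(y) = 8/(-9 + y)
(s + E(B(1, -2)))² = (-30/47 + 8/(-9 + (-9 - 2)))² = (-30/47 + 8/(-9 - 11))² = (-30/47 + 8/(-20))² = (-30/47 + 8*(-1/20))² = (-30/47 - ⅖)² = (-244/235)² = 59536/55225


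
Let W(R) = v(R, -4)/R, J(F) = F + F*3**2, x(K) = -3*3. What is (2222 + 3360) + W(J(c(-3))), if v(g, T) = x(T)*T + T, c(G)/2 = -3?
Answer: 83722/15 ≈ 5581.5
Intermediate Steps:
x(K) = -9
c(G) = -6 (c(G) = 2*(-3) = -6)
v(g, T) = -8*T (v(g, T) = -9*T + T = -8*T)
J(F) = 10*F (J(F) = F + F*9 = F + 9*F = 10*F)
W(R) = 32/R (W(R) = (-8*(-4))/R = 32/R)
(2222 + 3360) + W(J(c(-3))) = (2222 + 3360) + 32/((10*(-6))) = 5582 + 32/(-60) = 5582 + 32*(-1/60) = 5582 - 8/15 = 83722/15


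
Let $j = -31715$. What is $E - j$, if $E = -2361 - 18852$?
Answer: $10502$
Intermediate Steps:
$E = -21213$
$E - j = -21213 - -31715 = -21213 + 31715 = 10502$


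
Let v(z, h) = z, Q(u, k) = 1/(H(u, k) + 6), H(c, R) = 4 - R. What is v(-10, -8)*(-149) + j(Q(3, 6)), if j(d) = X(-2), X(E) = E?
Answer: 1488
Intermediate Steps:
Q(u, k) = 1/(10 - k) (Q(u, k) = 1/((4 - k) + 6) = 1/(10 - k))
j(d) = -2
v(-10, -8)*(-149) + j(Q(3, 6)) = -10*(-149) - 2 = 1490 - 2 = 1488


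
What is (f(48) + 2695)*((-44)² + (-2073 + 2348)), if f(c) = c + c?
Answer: 6170901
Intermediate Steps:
f(c) = 2*c
(f(48) + 2695)*((-44)² + (-2073 + 2348)) = (2*48 + 2695)*((-44)² + (-2073 + 2348)) = (96 + 2695)*(1936 + 275) = 2791*2211 = 6170901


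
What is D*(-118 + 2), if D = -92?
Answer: 10672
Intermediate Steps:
D*(-118 + 2) = -92*(-118 + 2) = -92*(-116) = 10672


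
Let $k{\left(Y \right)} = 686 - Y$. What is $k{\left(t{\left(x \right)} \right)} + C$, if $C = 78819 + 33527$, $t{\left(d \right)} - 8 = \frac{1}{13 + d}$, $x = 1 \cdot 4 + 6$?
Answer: $\frac{2599551}{23} \approx 1.1302 \cdot 10^{5}$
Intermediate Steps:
$x = 10$ ($x = 4 + 6 = 10$)
$t{\left(d \right)} = 8 + \frac{1}{13 + d}$
$C = 112346$
$k{\left(t{\left(x \right)} \right)} + C = \left(686 - \frac{105 + 8 \cdot 10}{13 + 10}\right) + 112346 = \left(686 - \frac{105 + 80}{23}\right) + 112346 = \left(686 - \frac{1}{23} \cdot 185\right) + 112346 = \left(686 - \frac{185}{23}\right) + 112346 = \frac{15593}{23} + 112346 = \frac{2599551}{23}$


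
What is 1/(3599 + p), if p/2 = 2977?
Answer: 1/9553 ≈ 0.00010468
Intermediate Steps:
p = 5954 (p = 2*2977 = 5954)
1/(3599 + p) = 1/(3599 + 5954) = 1/9553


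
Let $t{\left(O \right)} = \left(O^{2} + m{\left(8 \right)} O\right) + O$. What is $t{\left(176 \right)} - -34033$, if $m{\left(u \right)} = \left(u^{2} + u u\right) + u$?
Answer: $89121$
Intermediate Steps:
$m{\left(u \right)} = u + 2 u^{2}$ ($m{\left(u \right)} = \left(u^{2} + u^{2}\right) + u = 2 u^{2} + u = u + 2 u^{2}$)
$t{\left(O \right)} = O^{2} + 137 O$ ($t{\left(O \right)} = \left(O^{2} + 8 \left(1 + 2 \cdot 8\right) O\right) + O = \left(O^{2} + 8 \left(1 + 16\right) O\right) + O = \left(O^{2} + 8 \cdot 17 O\right) + O = \left(O^{2} + 136 O\right) + O = O^{2} + 137 O$)
$t{\left(176 \right)} - -34033 = 176 \left(137 + 176\right) - -34033 = 176 \cdot 313 + 34033 = 55088 + 34033 = 89121$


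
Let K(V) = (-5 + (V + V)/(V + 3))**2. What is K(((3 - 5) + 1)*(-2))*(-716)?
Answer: -315756/25 ≈ -12630.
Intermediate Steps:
K(V) = (-5 + 2*V/(3 + V))**2 (K(V) = (-5 + (2*V)/(3 + V))**2 = (-5 + 2*V/(3 + V))**2)
K(((3 - 5) + 1)*(-2))*(-716) = (9*(5 + ((3 - 5) + 1)*(-2))**2/(3 + ((3 - 5) + 1)*(-2))**2)*(-716) = (9*(5 + (-2 + 1)*(-2))**2/(3 + (-2 + 1)*(-2))**2)*(-716) = (9*(5 - 1*(-2))**2/(3 - 1*(-2))**2)*(-716) = (9*(5 + 2)**2/(3 + 2)**2)*(-716) = (9*7**2/5**2)*(-716) = (9*(1/25)*49)*(-716) = (441/25)*(-716) = -315756/25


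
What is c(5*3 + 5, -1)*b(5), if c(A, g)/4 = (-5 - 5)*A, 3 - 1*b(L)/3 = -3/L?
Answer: -8640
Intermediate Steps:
b(L) = 9 + 9/L (b(L) = 9 - (-9)/L = 9 + 9/L)
c(A, g) = -40*A (c(A, g) = 4*((-5 - 5)*A) = 4*(-10*A) = -40*A)
c(5*3 + 5, -1)*b(5) = (-40*(5*3 + 5))*(9 + 9/5) = (-40*(15 + 5))*(9 + 9*(1/5)) = (-40*20)*(9 + 9/5) = -800*54/5 = -8640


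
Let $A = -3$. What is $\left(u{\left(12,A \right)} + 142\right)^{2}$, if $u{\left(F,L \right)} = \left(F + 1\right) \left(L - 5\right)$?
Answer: $1444$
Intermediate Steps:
$u{\left(F,L \right)} = \left(1 + F\right) \left(-5 + L\right)$
$\left(u{\left(12,A \right)} + 142\right)^{2} = \left(\left(-5 - 3 - 60 + 12 \left(-3\right)\right) + 142\right)^{2} = \left(\left(-5 - 3 - 60 - 36\right) + 142\right)^{2} = \left(-104 + 142\right)^{2} = 38^{2} = 1444$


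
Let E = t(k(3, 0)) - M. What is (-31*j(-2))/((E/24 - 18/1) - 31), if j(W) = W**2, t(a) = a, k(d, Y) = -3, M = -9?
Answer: 496/195 ≈ 2.5436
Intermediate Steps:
E = 6 (E = -3 - 1*(-9) = -3 + 9 = 6)
(-31*j(-2))/((E/24 - 18/1) - 31) = (-31*(-2)**2)/((6/24 - 18/1) - 31) = (-31*4)/((6*(1/24) - 18*1) - 31) = -124/((1/4 - 18) - 31) = -124/(-71/4 - 31) = -124/(-195/4) = -124*(-4/195) = 496/195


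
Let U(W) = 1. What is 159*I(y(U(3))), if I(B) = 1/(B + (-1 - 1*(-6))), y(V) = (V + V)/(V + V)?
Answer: 53/2 ≈ 26.500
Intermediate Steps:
y(V) = 1 (y(V) = (2*V)/((2*V)) = (2*V)*(1/(2*V)) = 1)
I(B) = 1/(5 + B) (I(B) = 1/(B + (-1 + 6)) = 1/(B + 5) = 1/(5 + B))
159*I(y(U(3))) = 159/(5 + 1) = 159/6 = 159*(⅙) = 53/2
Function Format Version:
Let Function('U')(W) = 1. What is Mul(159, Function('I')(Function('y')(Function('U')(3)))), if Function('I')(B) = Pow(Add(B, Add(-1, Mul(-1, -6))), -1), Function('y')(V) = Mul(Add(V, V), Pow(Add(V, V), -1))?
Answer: Rational(53, 2) ≈ 26.500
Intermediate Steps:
Function('y')(V) = 1 (Function('y')(V) = Mul(Mul(2, V), Pow(Mul(2, V), -1)) = Mul(Mul(2, V), Mul(Rational(1, 2), Pow(V, -1))) = 1)
Function('I')(B) = Pow(Add(5, B), -1) (Function('I')(B) = Pow(Add(B, Add(-1, 6)), -1) = Pow(Add(B, 5), -1) = Pow(Add(5, B), -1))
Mul(159, Function('I')(Function('y')(Function('U')(3)))) = Mul(159, Pow(Add(5, 1), -1)) = Mul(159, Pow(6, -1)) = Mul(159, Rational(1, 6)) = Rational(53, 2)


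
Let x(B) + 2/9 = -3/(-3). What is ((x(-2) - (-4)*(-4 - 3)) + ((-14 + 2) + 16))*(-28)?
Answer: 5852/9 ≈ 650.22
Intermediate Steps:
x(B) = 7/9 (x(B) = -2/9 - 3/(-3) = -2/9 - 3*(-⅓) = -2/9 + 1 = 7/9)
((x(-2) - (-4)*(-4 - 3)) + ((-14 + 2) + 16))*(-28) = ((7/9 - (-4)*(-4 - 3)) + ((-14 + 2) + 16))*(-28) = ((7/9 - (-4)*(-7)) + (-12 + 16))*(-28) = ((7/9 - 1*28) + 4)*(-28) = ((7/9 - 28) + 4)*(-28) = (-245/9 + 4)*(-28) = -209/9*(-28) = 5852/9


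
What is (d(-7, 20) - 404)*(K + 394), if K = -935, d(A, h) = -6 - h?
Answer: 232630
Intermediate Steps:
(d(-7, 20) - 404)*(K + 394) = ((-6 - 1*20) - 404)*(-935 + 394) = ((-6 - 20) - 404)*(-541) = (-26 - 404)*(-541) = -430*(-541) = 232630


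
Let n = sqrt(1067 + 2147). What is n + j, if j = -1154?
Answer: -1154 + sqrt(3214) ≈ -1097.3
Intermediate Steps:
n = sqrt(3214) ≈ 56.692
n + j = sqrt(3214) - 1154 = -1154 + sqrt(3214)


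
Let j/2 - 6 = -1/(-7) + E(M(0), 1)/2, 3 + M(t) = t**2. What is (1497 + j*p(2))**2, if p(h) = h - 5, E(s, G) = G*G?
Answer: 104040000/49 ≈ 2.1233e+6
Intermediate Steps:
M(t) = -3 + t**2
E(s, G) = G**2
p(h) = -5 + h
j = 93/7 (j = 12 + 2*(-1/(-7) + 1**2/2) = 12 + 2*(-1*(-1/7) + 1*(1/2)) = 12 + 2*(1/7 + 1/2) = 12 + 2*(9/14) = 12 + 9/7 = 93/7 ≈ 13.286)
(1497 + j*p(2))**2 = (1497 + 93*(-5 + 2)/7)**2 = (1497 + (93/7)*(-3))**2 = (1497 - 279/7)**2 = (10200/7)**2 = 104040000/49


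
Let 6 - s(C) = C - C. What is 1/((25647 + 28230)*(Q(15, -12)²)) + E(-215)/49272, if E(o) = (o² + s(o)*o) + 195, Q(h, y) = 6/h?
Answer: 33774680/36869827 ≈ 0.91605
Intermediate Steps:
s(C) = 6 (s(C) = 6 - (C - C) = 6 - 1*0 = 6 + 0 = 6)
E(o) = 195 + o² + 6*o (E(o) = (o² + 6*o) + 195 = 195 + o² + 6*o)
1/((25647 + 28230)*(Q(15, -12)²)) + E(-215)/49272 = 1/((25647 + 28230)*((6/15)²)) + (195 + (-215)² + 6*(-215))/49272 = 1/(53877*((6*(1/15))²)) + (195 + 46225 - 1290)*(1/49272) = 1/(53877*((⅖)²)) + 45130*(1/49272) = 1/(53877*(4/25)) + 22565/24636 = (1/53877)*(25/4) + 22565/24636 = 25/215508 + 22565/24636 = 33774680/36869827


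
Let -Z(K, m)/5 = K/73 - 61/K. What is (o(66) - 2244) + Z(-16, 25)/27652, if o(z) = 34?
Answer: -71377575545/32297536 ≈ -2210.0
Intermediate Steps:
Z(K, m) = 305/K - 5*K/73 (Z(K, m) = -5*(K/73 - 61/K) = -5*(-61/K + K/73) = 305/K - 5*K/73)
(o(66) - 2244) + Z(-16, 25)/27652 = (34 - 2244) + (305/(-16) - 5/73*(-16))/27652 = -2210 + (305*(-1/16) + 80/73)*(1/27652) = -2210 + (-305/16 + 80/73)*(1/27652) = -2210 - 20985/1168*1/27652 = -2210 - 20985/32297536 = -71377575545/32297536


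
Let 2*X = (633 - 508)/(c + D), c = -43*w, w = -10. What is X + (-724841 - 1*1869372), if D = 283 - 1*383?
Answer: -342436091/132 ≈ -2.5942e+6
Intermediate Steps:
D = -100 (D = 283 - 383 = -100)
c = 430 (c = -43*(-10) = 430)
X = 25/132 (X = ((633 - 508)/(430 - 100))/2 = (125/330)/2 = (125*(1/330))/2 = (½)*(25/66) = 25/132 ≈ 0.18939)
X + (-724841 - 1*1869372) = 25/132 + (-724841 - 1*1869372) = 25/132 + (-724841 - 1869372) = 25/132 - 2594213 = -342436091/132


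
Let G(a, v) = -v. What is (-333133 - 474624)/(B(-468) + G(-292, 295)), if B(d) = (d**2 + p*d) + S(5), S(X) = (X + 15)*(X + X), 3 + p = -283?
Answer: -807757/352777 ≈ -2.2897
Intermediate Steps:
p = -286 (p = -3 - 283 = -286)
S(X) = 2*X*(15 + X) (S(X) = (15 + X)*(2*X) = 2*X*(15 + X))
B(d) = 200 + d**2 - 286*d (B(d) = (d**2 - 286*d) + 2*5*(15 + 5) = (d**2 - 286*d) + 2*5*20 = (d**2 - 286*d) + 200 = 200 + d**2 - 286*d)
(-333133 - 474624)/(B(-468) + G(-292, 295)) = (-333133 - 474624)/((200 + (-468)**2 - 286*(-468)) - 1*295) = -807757/((200 + 219024 + 133848) - 295) = -807757/(353072 - 295) = -807757/352777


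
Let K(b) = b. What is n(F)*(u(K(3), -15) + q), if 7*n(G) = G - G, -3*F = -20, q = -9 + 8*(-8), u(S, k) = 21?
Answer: 0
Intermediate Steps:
q = -73 (q = -9 - 64 = -73)
F = 20/3 (F = -⅓*(-20) = 20/3 ≈ 6.6667)
n(G) = 0 (n(G) = (G - G)/7 = (⅐)*0 = 0)
n(F)*(u(K(3), -15) + q) = 0*(21 - 73) = 0*(-52) = 0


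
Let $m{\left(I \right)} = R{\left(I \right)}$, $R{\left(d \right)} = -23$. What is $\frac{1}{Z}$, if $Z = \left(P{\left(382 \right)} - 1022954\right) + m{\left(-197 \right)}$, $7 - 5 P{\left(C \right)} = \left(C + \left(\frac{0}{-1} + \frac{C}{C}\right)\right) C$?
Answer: $- \frac{5}{5261184} \approx -9.5036 \cdot 10^{-7}$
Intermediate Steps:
$P{\left(C \right)} = \frac{7}{5} - \frac{C \left(1 + C\right)}{5}$ ($P{\left(C \right)} = \frac{7}{5} - \frac{\left(C + \left(\frac{0}{-1} + \frac{C}{C}\right)\right) C}{5} = \frac{7}{5} - \frac{\left(C + \left(0 \left(-1\right) + 1\right)\right) C}{5} = \frac{7}{5} - \frac{\left(C + \left(0 + 1\right)\right) C}{5} = \frac{7}{5} - \frac{\left(C + 1\right) C}{5} = \frac{7}{5} - \frac{\left(1 + C\right) C}{5} = \frac{7}{5} - \frac{C \left(1 + C\right)}{5}$)
$m{\left(I \right)} = -23$
$Z = - \frac{5261184}{5}$ ($Z = \left(\left(\frac{7}{5} - \frac{382}{5} - \frac{382^{2}}{5}\right) - 1022954\right) - 23 = \left(\left(\frac{7}{5} - \frac{382}{5} - \frac{145924}{5}\right) - 1022954\right) - 23 = \left(- \frac{146299}{5} - 1022954\right) - 23 = - \frac{5261069}{5} - 23 = - \frac{5261184}{5} \approx -1.0522 \cdot 10^{6}$)
$\frac{1}{Z} = \frac{1}{- \frac{5261184}{5}} = - \frac{5}{5261184}$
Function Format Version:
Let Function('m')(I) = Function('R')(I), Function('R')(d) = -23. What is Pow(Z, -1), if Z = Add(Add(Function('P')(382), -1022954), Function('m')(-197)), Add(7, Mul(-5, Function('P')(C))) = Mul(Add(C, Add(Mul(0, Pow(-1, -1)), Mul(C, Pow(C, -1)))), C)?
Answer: Rational(-5, 5261184) ≈ -9.5036e-7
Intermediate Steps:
Function('P')(C) = Add(Rational(7, 5), Mul(Rational(-1, 5), C, Add(1, C))) (Function('P')(C) = Add(Rational(7, 5), Mul(Rational(-1, 5), Mul(Add(C, Add(Mul(0, Pow(-1, -1)), Mul(C, Pow(C, -1)))), C))) = Add(Rational(7, 5), Mul(Rational(-1, 5), Mul(Add(C, Add(Mul(0, -1), 1)), C))) = Add(Rational(7, 5), Mul(Rational(-1, 5), Mul(Add(C, Add(0, 1)), C))) = Add(Rational(7, 5), Mul(Rational(-1, 5), Mul(Add(C, 1), C))) = Add(Rational(7, 5), Mul(Rational(-1, 5), Mul(Add(1, C), C))) = Add(Rational(7, 5), Mul(Rational(-1, 5), Mul(C, Add(1, C)))) = Add(Rational(7, 5), Mul(Rational(-1, 5), C, Add(1, C))))
Function('m')(I) = -23
Z = Rational(-5261184, 5) (Z = Add(Add(Add(Rational(7, 5), Mul(Rational(-1, 5), 382), Mul(Rational(-1, 5), Pow(382, 2))), -1022954), -23) = Add(Add(Add(Rational(7, 5), Rational(-382, 5), Mul(Rational(-1, 5), 145924)), -1022954), -23) = Add(Add(Add(Rational(7, 5), Rational(-382, 5), Rational(-145924, 5)), -1022954), -23) = Add(Add(Rational(-146299, 5), -1022954), -23) = Add(Rational(-5261069, 5), -23) = Rational(-5261184, 5) ≈ -1.0522e+6)
Pow(Z, -1) = Pow(Rational(-5261184, 5), -1) = Rational(-5, 5261184)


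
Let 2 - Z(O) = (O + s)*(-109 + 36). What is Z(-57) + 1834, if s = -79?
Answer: -8092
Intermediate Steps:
Z(O) = -5765 + 73*O (Z(O) = 2 - (O - 79)*(-109 + 36) = 2 - (-79 + O)*(-73) = 2 - (5767 - 73*O) = 2 + (-5767 + 73*O) = -5765 + 73*O)
Z(-57) + 1834 = (-5765 + 73*(-57)) + 1834 = (-5765 - 4161) + 1834 = -9926 + 1834 = -8092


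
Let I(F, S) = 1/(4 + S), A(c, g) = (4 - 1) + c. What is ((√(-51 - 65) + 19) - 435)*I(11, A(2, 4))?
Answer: -416/9 + 2*I*√29/9 ≈ -46.222 + 1.1967*I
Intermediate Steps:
A(c, g) = 3 + c
((√(-51 - 65) + 19) - 435)*I(11, A(2, 4)) = ((√(-51 - 65) + 19) - 435)/(4 + (3 + 2)) = ((√(-116) + 19) - 435)/(4 + 5) = ((2*I*√29 + 19) - 435)/9 = ((19 + 2*I*√29) - 435)*(⅑) = (-416 + 2*I*√29)*(⅑) = -416/9 + 2*I*√29/9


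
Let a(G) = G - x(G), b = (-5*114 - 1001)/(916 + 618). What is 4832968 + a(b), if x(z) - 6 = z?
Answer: 4832962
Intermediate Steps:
x(z) = 6 + z
b = -1571/1534 (b = (-570 - 1001)/1534 = -1571*1/1534 = -1571/1534 ≈ -1.0241)
a(G) = -6 (a(G) = G - (6 + G) = G + (-6 - G) = -6)
4832968 + a(b) = 4832968 - 6 = 4832962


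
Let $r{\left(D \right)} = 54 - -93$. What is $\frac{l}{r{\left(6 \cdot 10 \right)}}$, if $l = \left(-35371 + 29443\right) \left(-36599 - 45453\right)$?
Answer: $\frac{162134752}{49} \approx 3.3089 \cdot 10^{6}$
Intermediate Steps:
$l = 486404256$ ($l = \left(-5928\right) \left(-82052\right) = 486404256$)
$r{\left(D \right)} = 147$ ($r{\left(D \right)} = 54 + 93 = 147$)
$\frac{l}{r{\left(6 \cdot 10 \right)}} = \frac{486404256}{147} = 486404256 \cdot \frac{1}{147} = \frac{162134752}{49}$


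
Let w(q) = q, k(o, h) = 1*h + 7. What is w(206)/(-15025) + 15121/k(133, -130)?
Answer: -227218363/1848075 ≈ -122.95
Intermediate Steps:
k(o, h) = 7 + h (k(o, h) = h + 7 = 7 + h)
w(206)/(-15025) + 15121/k(133, -130) = 206/(-15025) + 15121/(7 - 130) = 206*(-1/15025) + 15121/(-123) = -206/15025 + 15121*(-1/123) = -206/15025 - 15121/123 = -227218363/1848075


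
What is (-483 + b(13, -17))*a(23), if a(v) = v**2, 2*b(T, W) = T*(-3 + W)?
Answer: -324277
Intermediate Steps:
b(T, W) = T*(-3 + W)/2 (b(T, W) = (T*(-3 + W))/2 = T*(-3 + W)/2)
(-483 + b(13, -17))*a(23) = (-483 + (1/2)*13*(-3 - 17))*23**2 = (-483 + (1/2)*13*(-20))*529 = (-483 - 130)*529 = -613*529 = -324277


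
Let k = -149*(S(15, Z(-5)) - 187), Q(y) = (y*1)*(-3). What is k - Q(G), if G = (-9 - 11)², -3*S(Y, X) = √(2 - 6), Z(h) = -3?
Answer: 29063 + 298*I/3 ≈ 29063.0 + 99.333*I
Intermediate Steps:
S(Y, X) = -2*I/3 (S(Y, X) = -√(2 - 6)/3 = -2*I/3)
G = 400 (G = (-20)² = 400)
Q(y) = -3*y (Q(y) = y*(-3) = -3*y)
k = 27863 + 298*I/3 (k = -149*(-2*I/3 - 187) = -149*(-187 - 2*I/3) = 27863 + 298*I/3 ≈ 27863.0 + 99.333*I)
k - Q(G) = (27863 + 298*I/3) - (-3)*400 = (27863 + 298*I/3) - 1*(-1200) = (27863 + 298*I/3) + 1200 = 29063 + 298*I/3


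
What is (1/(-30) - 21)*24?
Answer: -2524/5 ≈ -504.80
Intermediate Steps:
(1/(-30) - 21)*24 = (-1/30 - 21)*24 = -631/30*24 = -2524/5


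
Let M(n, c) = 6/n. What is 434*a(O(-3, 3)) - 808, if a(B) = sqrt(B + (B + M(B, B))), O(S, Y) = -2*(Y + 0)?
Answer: -808 + 434*I*sqrt(13) ≈ -808.0 + 1564.8*I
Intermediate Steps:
O(S, Y) = -2*Y
a(B) = sqrt(2*B + 6/B) (a(B) = sqrt(B + (B + 6/B)) = sqrt(2*B + 6/B))
434*a(O(-3, 3)) - 808 = 434*sqrt(2*(-2*3) + 6/((-2*3))) - 808 = 434*sqrt(2*(-6) + 6/(-6)) - 808 = 434*sqrt(-12 + 6*(-1/6)) - 808 = 434*sqrt(-12 - 1) - 808 = 434*sqrt(-13) - 808 = 434*(I*sqrt(13)) - 808 = 434*I*sqrt(13) - 808 = -808 + 434*I*sqrt(13)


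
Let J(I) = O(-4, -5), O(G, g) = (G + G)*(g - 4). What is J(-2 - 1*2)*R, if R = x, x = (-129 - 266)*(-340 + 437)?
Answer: -2758680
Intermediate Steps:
x = -38315 (x = -395*97 = -38315)
O(G, g) = 2*G*(-4 + g) (O(G, g) = (2*G)*(-4 + g) = 2*G*(-4 + g))
R = -38315
J(I) = 72 (J(I) = 2*(-4)*(-4 - 5) = 2*(-4)*(-9) = 72)
J(-2 - 1*2)*R = 72*(-38315) = -2758680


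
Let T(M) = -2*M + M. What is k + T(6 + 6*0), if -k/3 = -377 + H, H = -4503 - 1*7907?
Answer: 38355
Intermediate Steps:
H = -12410 (H = -4503 - 7907 = -12410)
T(M) = -M
k = 38361 (k = -3*(-377 - 12410) = -3*(-12787) = 38361)
k + T(6 + 6*0) = 38361 - (6 + 6*0) = 38361 - (6 + 0) = 38361 - 1*6 = 38361 - 6 = 38355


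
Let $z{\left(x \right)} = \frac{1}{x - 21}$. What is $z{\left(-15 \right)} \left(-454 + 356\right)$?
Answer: $\frac{49}{18} \approx 2.7222$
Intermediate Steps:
$z{\left(x \right)} = \frac{1}{-21 + x}$
$z{\left(-15 \right)} \left(-454 + 356\right) = \frac{-454 + 356}{-21 - 15} = \frac{1}{-36} \left(-98\right) = \left(- \frac{1}{36}\right) \left(-98\right) = \frac{49}{18}$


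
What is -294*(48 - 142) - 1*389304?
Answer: -361668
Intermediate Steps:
-294*(48 - 142) - 1*389304 = -294*(-94) - 389304 = 27636 - 389304 = -361668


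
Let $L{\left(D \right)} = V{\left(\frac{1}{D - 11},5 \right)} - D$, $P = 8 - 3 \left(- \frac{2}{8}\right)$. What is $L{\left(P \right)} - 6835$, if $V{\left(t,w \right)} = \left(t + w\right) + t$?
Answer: $- \frac{246227}{36} \approx -6839.6$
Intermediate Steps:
$V{\left(t,w \right)} = w + 2 t$
$P = \frac{35}{4}$ ($P = 8 - 3 \left(\left(-2\right) \frac{1}{8}\right) = 8 - - \frac{3}{4} = 8 + \frac{3}{4} = \frac{35}{4} \approx 8.75$)
$L{\left(D \right)} = 5 - D + \frac{2}{-11 + D}$ ($L{\left(D \right)} = \left(5 + \frac{2}{D - 11}\right) - D = \left(5 + \frac{2}{-11 + D}\right) - D = 5 - D + \frac{2}{-11 + D}$)
$L{\left(P \right)} - 6835 = \frac{2 + \left(-11 + \frac{35}{4}\right) \left(5 - \frac{35}{4}\right)}{-11 + \frac{35}{4}} - 6835 = \frac{2 - \frac{9 \left(5 - \frac{35}{4}\right)}{4}}{- \frac{9}{4}} - 6835 = - \frac{4 \left(2 - - \frac{135}{16}\right)}{9} - 6835 = - \frac{4 \left(2 + \frac{135}{16}\right)}{9} - 6835 = \left(- \frac{4}{9}\right) \frac{167}{16} - 6835 = - \frac{167}{36} - 6835 = - \frac{246227}{36}$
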